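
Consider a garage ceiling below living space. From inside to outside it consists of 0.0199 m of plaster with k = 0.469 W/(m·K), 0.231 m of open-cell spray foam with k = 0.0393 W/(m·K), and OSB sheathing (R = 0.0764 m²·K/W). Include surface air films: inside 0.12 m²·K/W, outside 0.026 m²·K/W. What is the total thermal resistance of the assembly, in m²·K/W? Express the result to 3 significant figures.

0.0199/0.469 = 0.04243
0.231/0.0393 = 5.878
R_total = 0.12 + 0.04243 + 5.878 + 0.0764 + 0.026 = 6.143 m²·K/W

6.14 m²·K/W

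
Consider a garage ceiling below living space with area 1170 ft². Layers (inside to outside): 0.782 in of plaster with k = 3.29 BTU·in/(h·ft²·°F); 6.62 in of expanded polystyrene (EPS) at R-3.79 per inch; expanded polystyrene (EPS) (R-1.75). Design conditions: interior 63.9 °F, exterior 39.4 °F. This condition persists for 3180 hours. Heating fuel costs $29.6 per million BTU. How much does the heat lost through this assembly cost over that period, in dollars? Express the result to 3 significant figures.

0.782/3.29 = 0.2377
6.62 × 3.79 = 25.09
R_total = 0.2377 + 25.09 + 1.75 = 27.08 ft²·°F·h/BTU
Q = 1170 × (63.9 − 39.4) / 27.08 = 1059 BTU/h
E = 1059 × 3180 = 3366000 BTU
Cost = 3366000/10⁶ × 29.6 = $99.65

99.6 dollars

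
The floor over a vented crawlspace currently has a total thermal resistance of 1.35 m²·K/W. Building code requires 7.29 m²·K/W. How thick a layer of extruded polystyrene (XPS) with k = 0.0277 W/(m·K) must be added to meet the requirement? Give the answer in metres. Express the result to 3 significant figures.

ΔR = 7.29 − 1.35 = 5.94 m²·K/W
L = ΔR × k = 5.94 × 0.0277 = 0.1645 m

0.165 m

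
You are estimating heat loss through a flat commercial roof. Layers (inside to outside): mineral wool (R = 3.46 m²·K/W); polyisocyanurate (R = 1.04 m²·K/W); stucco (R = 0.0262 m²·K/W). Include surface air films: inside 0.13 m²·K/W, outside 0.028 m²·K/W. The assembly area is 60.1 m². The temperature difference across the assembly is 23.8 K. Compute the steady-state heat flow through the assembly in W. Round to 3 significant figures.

R_total = 0.13 + 3.46 + 1.04 + 0.0262 + 0.028 = 4.684 m²·K/W
Q = A·ΔT/R = 60.1 × 23.8 / 4.684 = 305.4 W

305 W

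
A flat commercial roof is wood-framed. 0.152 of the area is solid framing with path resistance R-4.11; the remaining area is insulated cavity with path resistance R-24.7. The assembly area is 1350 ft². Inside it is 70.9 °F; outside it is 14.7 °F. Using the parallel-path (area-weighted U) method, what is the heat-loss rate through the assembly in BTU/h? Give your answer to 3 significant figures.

5410 BTU/h

U_eff = 0.848/24.7 + 0.152/4.11 = 0.03433 + 0.03698 = 0.07131
R_eff = 1/U_eff = 14.02 ft²·°F·h/BTU
Q = 1350 × (70.9 − 14.7) / 14.02 = 5411 BTU/h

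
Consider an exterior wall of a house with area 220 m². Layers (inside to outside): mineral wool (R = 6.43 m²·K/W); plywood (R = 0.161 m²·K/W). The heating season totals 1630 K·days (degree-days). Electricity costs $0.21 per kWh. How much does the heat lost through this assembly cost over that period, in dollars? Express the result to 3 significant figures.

274 dollars

R_total = 6.43 + 0.161 = 6.591 m²·K/W
E = A × HDD × 24 / R / 1000 = 220 × 1630 × 24 / 6.591 / 1000 = 1306 kWh
Cost = 1306 × 0.21 = $274.2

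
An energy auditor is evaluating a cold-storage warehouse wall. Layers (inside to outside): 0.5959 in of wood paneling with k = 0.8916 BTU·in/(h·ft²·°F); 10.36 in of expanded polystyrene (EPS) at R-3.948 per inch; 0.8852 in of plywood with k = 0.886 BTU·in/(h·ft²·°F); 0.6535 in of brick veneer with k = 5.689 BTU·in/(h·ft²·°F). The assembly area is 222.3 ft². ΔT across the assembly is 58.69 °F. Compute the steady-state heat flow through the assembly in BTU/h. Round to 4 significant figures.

305.7 BTU/h

0.5959/0.8916 = 0.66835
10.36 × 3.948 = 40.901
0.8852/0.886 = 0.9991
0.6535/5.689 = 0.11487
R_total = 0.66835 + 40.901 + 0.9991 + 0.11487 = 42.684 ft²·°F·h/BTU
Q = A·ΔT/R = 222.3 × 58.69 / 42.684 = 305.66 BTU/h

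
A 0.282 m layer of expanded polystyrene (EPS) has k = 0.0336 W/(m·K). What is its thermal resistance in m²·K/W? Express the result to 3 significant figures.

R = L/k = 0.282/0.0336 = 8.393 m²·K/W

8.39 m²·K/W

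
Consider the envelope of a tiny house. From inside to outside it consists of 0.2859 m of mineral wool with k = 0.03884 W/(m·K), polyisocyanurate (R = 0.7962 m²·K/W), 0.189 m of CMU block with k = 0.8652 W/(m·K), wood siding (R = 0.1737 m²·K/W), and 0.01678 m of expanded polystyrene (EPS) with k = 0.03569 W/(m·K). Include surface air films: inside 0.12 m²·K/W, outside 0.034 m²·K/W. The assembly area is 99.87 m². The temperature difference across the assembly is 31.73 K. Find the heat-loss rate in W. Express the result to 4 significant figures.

345.4 W

0.2859/0.03884 = 7.361
0.189/0.8652 = 0.21845
0.01678/0.03569 = 0.47016
R_total = 0.12 + 7.361 + 0.7962 + 0.21845 + 0.1737 + 0.47016 + 0.034 = 9.1735 m²·K/W
Q = A·ΔT/R = 99.87 × 31.73 / 9.1735 = 345.44 W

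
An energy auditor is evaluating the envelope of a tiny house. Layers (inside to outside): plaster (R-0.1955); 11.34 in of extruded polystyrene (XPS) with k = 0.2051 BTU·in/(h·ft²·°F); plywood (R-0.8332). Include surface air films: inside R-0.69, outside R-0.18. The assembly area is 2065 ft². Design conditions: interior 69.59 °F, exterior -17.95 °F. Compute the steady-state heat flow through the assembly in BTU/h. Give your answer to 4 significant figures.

3161 BTU/h

11.34/0.2051 = 55.29
R_total = 0.69 + 0.1955 + 55.29 + 0.8332 + 0.18 = 57.189 ft²·°F·h/BTU
Q = A·ΔT/R = 2065 × (69.59 − (-17.95)) / 57.189 = 3160.9 BTU/h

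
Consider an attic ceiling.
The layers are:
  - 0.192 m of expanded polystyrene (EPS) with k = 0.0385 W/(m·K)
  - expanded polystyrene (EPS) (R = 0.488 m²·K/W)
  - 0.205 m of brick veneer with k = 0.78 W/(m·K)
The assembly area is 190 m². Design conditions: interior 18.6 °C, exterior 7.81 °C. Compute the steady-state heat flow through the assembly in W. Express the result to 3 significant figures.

0.192/0.0385 = 4.987
0.205/0.78 = 0.2628
R_total = 4.987 + 0.488 + 0.2628 = 5.738 m²·K/W
Q = A·ΔT/R = 190 × (18.6 − 7.81) / 5.738 = 357.3 W

357 W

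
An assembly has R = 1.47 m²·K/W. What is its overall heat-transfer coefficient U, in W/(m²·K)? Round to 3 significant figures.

0.680 W/(m²·K)

U = 1/R = 1/1.47 = 0.6803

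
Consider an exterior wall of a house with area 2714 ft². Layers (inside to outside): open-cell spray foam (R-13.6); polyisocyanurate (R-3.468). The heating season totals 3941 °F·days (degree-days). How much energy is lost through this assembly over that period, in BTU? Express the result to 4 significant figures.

R_total = 13.6 + 3.468 = 17.068 ft²·°F·h/BTU
E = A × HDD × 24 / R = 2714 × 3941 × 24 / 17.068 = 15040000 BTU

15040000 BTU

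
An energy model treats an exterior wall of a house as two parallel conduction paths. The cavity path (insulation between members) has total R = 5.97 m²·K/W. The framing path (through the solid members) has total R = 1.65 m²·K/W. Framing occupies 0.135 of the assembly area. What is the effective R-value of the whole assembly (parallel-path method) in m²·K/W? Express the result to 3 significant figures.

4.41 m²·K/W

U_eff = 0.865/5.97 + 0.135/1.65 = 0.1449 + 0.08182 = 0.2267
R_eff = 1/U_eff = 4.411 m²·K/W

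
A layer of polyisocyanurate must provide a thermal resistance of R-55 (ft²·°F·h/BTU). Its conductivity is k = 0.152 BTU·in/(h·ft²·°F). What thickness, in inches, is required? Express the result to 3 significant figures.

8.36 in

L = R × k = 55 × 0.152 = 8.36 in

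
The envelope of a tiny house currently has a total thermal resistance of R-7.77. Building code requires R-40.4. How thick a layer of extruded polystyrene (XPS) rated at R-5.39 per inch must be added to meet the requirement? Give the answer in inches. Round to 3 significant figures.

ΔR = 40.4 − 7.77 = 32.63 ft²·°F·h/BTU
L = ΔR / (R/in) = 32.63/5.39 = 6.054 in

6.05 in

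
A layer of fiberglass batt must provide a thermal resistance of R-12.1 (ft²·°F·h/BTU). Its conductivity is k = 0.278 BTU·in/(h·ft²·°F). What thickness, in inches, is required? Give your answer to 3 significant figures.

3.36 in

L = R × k = 12.1 × 0.278 = 3.364 in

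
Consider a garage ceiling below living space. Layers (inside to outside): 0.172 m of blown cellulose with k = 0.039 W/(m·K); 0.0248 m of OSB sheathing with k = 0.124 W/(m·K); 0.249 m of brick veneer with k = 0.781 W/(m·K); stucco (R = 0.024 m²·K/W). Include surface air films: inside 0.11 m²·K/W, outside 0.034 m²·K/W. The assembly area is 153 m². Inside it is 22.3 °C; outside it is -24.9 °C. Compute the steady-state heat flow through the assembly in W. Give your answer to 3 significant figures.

1420 W

0.172/0.039 = 4.41
0.0248/0.124 = 0.2
0.249/0.781 = 0.3188
R_total = 0.11 + 4.41 + 0.2 + 0.3188 + 0.024 + 0.034 = 5.097 m²·K/W
Q = A·ΔT/R = 153 × (22.3 − (-24.9)) / 5.097 = 1417 W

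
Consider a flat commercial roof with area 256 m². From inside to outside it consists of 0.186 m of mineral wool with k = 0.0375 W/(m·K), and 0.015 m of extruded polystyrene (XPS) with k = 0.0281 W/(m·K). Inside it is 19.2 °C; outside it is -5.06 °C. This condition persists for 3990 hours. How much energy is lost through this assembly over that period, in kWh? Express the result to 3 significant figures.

0.186/0.0375 = 4.96
0.015/0.0281 = 0.5338
R_total = 4.96 + 0.5338 = 5.494 m²·K/W
Q = 256 × (19.2 − (-5.06)) / 5.494 = 1130 W
E = 1130 W × 3990 h / 1000 = 4511 kWh

4510 kWh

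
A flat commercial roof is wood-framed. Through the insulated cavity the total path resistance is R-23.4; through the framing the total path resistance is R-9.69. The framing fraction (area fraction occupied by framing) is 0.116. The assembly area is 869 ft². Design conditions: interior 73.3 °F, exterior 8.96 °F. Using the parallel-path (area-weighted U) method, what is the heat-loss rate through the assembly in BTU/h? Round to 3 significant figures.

2780 BTU/h

U_eff = 0.884/23.4 + 0.116/9.69 = 0.03778 + 0.01197 = 0.04975
R_eff = 1/U_eff = 20.1 ft²·°F·h/BTU
Q = 869 × (73.3 − 8.96) / 20.1 = 2782 BTU/h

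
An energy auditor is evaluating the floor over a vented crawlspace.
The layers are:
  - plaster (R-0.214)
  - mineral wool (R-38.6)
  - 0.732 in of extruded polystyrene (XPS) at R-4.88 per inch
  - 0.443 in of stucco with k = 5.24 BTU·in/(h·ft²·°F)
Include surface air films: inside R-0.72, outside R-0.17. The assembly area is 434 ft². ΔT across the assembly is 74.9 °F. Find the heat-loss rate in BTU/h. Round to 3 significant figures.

750 BTU/h

0.732 × 4.88 = 3.572
0.443/5.24 = 0.08454
R_total = 0.72 + 0.214 + 38.6 + 3.572 + 0.08454 + 0.17 = 43.36 ft²·°F·h/BTU
Q = A·ΔT/R = 434 × 74.9 / 43.36 = 749.7 BTU/h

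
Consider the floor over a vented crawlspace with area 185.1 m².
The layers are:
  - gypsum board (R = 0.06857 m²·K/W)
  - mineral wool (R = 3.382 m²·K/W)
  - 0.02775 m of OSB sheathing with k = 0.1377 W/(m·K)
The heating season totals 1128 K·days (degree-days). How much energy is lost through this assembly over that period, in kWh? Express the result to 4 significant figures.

0.02775/0.1377 = 0.20153
R_total = 0.06857 + 3.382 + 0.20153 = 3.6521 m²·K/W
E = A × HDD × 24 / R / 1000 = 185.1 × 1128 × 24 / 3.6521 / 1000 = 1372.1 kWh

1372 kWh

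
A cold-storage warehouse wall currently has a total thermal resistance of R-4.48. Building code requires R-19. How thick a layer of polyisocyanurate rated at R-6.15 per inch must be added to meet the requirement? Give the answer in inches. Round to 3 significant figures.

2.36 in

ΔR = 19 − 4.48 = 14.52 ft²·°F·h/BTU
L = ΔR / (R/in) = 14.52/6.15 = 2.361 in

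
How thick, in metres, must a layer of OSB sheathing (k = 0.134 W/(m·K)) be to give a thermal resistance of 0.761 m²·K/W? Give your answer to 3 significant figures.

L = R·k = 0.761 × 0.134 = 0.102 m

0.102 m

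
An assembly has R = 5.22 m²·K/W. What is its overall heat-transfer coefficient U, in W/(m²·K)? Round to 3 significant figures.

U = 1/R = 1/5.22 = 0.1916

0.192 W/(m²·K)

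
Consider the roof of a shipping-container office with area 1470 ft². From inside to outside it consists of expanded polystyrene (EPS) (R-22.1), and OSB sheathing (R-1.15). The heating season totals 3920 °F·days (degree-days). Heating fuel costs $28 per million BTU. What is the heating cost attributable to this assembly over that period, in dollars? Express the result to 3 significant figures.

167 dollars

R_total = 22.1 + 1.15 = 23.25 ft²·°F·h/BTU
E = A × HDD × 24 / R = 1470 × 3920 × 24 / 23.25 = 5948000 BTU
Cost = 5948000/10⁶ × 28 = $166.6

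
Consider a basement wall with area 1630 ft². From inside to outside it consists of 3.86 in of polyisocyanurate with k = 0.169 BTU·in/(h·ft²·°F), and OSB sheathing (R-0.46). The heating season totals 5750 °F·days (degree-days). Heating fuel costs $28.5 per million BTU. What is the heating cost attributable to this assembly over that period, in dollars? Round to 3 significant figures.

275 dollars

3.86/0.169 = 22.84
R_total = 22.84 + 0.46 = 23.3 ft²·°F·h/BTU
E = A × HDD × 24 / R = 1630 × 5750 × 24 / 23.3 = 9654000 BTU
Cost = 9654000/10⁶ × 28.5 = $275.1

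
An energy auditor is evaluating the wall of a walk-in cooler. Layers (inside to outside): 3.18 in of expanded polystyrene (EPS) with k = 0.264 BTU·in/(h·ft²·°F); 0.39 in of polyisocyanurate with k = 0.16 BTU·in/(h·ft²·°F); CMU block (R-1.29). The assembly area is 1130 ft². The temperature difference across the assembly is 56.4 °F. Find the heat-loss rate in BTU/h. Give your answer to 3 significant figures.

3.18/0.264 = 12.05
0.39/0.16 = 2.438
R_total = 12.05 + 2.438 + 1.29 = 15.77 ft²·°F·h/BTU
Q = A·ΔT/R = 1130 × 56.4 / 15.77 = 4041 BTU/h

4040 BTU/h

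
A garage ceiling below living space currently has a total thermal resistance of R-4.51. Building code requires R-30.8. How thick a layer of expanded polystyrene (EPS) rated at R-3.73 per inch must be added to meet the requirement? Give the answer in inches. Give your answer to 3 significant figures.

ΔR = 30.8 − 4.51 = 26.29 ft²·°F·h/BTU
L = ΔR / (R/in) = 26.29/3.73 = 7.048 in

7.05 in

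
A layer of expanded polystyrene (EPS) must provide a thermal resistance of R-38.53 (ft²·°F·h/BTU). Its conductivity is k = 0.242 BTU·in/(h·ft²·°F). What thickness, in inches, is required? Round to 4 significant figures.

9.324 in

L = R × k = 38.53 × 0.242 = 9.3243 in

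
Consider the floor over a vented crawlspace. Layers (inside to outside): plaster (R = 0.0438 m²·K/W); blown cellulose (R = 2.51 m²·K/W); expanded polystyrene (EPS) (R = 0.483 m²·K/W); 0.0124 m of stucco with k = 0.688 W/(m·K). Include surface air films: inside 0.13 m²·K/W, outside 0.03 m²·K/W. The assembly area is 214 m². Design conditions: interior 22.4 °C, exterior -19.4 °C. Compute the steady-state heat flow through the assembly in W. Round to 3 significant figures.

2780 W

0.0124/0.688 = 0.01802
R_total = 0.13 + 0.0438 + 2.51 + 0.483 + 0.01802 + 0.03 = 3.215 m²·K/W
Q = A·ΔT/R = 214 × (22.4 − (-19.4)) / 3.215 = 2782 W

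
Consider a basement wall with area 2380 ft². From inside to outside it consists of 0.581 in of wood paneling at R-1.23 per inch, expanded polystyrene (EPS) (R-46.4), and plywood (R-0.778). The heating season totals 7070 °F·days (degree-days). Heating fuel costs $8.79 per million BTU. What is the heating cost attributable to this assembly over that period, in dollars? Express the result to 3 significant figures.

74.1 dollars

0.581 × 1.23 = 0.7146
R_total = 0.7146 + 46.4 + 0.778 = 47.89 ft²·°F·h/BTU
E = A × HDD × 24 / R = 2380 × 7070 × 24 / 47.89 = 8432000 BTU
Cost = 8432000/10⁶ × 8.79 = $74.12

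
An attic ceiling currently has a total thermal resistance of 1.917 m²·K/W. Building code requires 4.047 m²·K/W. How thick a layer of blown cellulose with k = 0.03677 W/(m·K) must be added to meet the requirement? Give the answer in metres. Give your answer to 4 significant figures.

ΔR = 4.047 − 1.917 = 2.13 m²·K/W
L = ΔR × k = 2.13 × 0.03677 = 0.07832 m

0.07832 m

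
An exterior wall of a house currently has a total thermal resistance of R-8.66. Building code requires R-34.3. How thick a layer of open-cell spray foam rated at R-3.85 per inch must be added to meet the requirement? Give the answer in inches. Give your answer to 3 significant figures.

ΔR = 34.3 − 8.66 = 25.64 ft²·°F·h/BTU
L = ΔR / (R/in) = 25.64/3.85 = 6.66 in

6.66 in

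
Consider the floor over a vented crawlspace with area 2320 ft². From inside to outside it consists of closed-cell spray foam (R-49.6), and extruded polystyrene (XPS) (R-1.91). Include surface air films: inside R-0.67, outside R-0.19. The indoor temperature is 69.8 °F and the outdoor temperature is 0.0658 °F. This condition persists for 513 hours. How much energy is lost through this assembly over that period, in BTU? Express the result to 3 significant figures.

1580000 BTU

R_total = 0.67 + 49.6 + 1.91 + 0.19 = 52.37 ft²·°F·h/BTU
Q = 2320 × (69.8 − 0.0658) / 52.37 = 3089 BTU/h
E = 3089 × 513 = 1585000 BTU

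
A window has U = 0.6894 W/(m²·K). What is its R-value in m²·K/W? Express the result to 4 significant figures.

1.451 m²·K/W

R = 1/U = 1/0.6894 = 1.4505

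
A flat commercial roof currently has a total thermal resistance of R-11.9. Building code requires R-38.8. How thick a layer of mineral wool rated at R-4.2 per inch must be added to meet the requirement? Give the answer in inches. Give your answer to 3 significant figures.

ΔR = 38.8 − 11.9 = 26.9 ft²·°F·h/BTU
L = ΔR / (R/in) = 26.9/4.2 = 6.405 in

6.40 in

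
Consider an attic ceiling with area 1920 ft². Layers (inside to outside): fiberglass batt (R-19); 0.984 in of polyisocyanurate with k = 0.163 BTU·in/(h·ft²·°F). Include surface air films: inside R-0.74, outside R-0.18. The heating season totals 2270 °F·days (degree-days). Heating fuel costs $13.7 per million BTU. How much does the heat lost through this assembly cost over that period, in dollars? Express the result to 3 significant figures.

55.2 dollars

0.984/0.163 = 6.037
R_total = 0.74 + 19 + 6.037 + 0.18 = 25.96 ft²·°F·h/BTU
E = A × HDD × 24 / R = 1920 × 2270 × 24 / 25.96 = 4030000 BTU
Cost = 4030000/10⁶ × 13.7 = $55.21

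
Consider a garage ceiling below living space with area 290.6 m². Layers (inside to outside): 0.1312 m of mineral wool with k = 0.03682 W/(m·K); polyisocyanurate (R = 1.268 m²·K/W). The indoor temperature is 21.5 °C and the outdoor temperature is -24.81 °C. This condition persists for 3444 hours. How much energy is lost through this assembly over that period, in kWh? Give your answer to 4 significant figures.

0.1312/0.03682 = 3.5633
R_total = 3.5633 + 1.268 = 4.8313 m²·K/W
Q = 290.6 × (21.5 − (-24.81)) / 4.8313 = 2785.5 W
E = 2785.5 W × 3444 h / 1000 = 9593.4 kWh

9593 kWh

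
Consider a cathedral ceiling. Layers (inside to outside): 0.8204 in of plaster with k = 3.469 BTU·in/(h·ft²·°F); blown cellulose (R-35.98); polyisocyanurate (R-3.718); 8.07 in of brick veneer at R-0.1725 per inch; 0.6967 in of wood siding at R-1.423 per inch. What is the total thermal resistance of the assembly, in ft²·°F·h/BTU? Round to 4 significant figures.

0.8204/3.469 = 0.23649
8.07 × 0.1725 = 1.3921
0.6967 × 1.423 = 0.9914
R_total = 0.23649 + 35.98 + 3.718 + 1.3921 + 0.9914 = 42.318 ft²·°F·h/BTU

42.32 ft²·°F·h/BTU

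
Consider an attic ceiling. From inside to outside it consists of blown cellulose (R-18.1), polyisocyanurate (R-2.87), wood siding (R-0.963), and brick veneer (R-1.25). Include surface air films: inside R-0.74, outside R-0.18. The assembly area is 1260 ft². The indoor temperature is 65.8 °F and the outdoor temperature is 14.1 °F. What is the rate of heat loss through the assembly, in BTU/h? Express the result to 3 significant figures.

R_total = 0.74 + 18.1 + 2.87 + 0.963 + 1.25 + 0.18 = 24.1 ft²·°F·h/BTU
Q = A·ΔT/R = 1260 × (65.8 − 14.1) / 24.1 = 2703 BTU/h

2700 BTU/h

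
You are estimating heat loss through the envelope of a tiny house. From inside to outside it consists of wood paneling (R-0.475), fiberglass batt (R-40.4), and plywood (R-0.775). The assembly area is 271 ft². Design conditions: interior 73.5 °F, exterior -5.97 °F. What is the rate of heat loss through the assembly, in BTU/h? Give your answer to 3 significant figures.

R_total = 0.475 + 40.4 + 0.775 = 41.65 ft²·°F·h/BTU
Q = A·ΔT/R = 271 × (73.5 − (-5.97)) / 41.65 = 517.1 BTU/h

517 BTU/h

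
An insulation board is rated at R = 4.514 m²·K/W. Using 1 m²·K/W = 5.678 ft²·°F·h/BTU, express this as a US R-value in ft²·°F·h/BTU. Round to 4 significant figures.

R_US = 4.514 × 5.678 = 25.63

25.63 ft²·°F·h/BTU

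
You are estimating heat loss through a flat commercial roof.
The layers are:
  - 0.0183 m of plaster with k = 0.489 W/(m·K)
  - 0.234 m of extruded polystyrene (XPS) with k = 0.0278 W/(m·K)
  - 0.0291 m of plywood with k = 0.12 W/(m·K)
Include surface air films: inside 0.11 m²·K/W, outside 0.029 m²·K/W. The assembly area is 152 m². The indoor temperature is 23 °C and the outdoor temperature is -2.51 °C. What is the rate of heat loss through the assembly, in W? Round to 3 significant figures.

439 W

0.0183/0.489 = 0.03742
0.234/0.0278 = 8.417
0.0291/0.12 = 0.2425
R_total = 0.11 + 0.03742 + 8.417 + 0.2425 + 0.029 = 8.836 m²·K/W
Q = A·ΔT/R = 152 × (23 − (-2.51)) / 8.836 = 438.8 W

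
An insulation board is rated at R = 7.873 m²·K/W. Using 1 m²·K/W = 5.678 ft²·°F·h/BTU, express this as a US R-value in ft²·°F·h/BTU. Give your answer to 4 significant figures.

R_US = 7.873 × 5.678 = 44.703

44.70 ft²·°F·h/BTU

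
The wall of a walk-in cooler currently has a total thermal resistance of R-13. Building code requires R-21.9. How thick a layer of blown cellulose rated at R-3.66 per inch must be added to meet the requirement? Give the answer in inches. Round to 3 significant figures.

ΔR = 21.9 − 13 = 8.9 ft²·°F·h/BTU
L = ΔR / (R/in) = 8.9/3.66 = 2.432 in

2.43 in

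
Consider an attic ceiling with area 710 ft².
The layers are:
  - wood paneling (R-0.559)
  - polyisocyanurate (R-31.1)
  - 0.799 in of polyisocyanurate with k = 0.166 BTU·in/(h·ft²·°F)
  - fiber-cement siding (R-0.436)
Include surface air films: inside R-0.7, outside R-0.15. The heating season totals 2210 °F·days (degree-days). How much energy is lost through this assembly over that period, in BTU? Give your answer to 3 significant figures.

0.799/0.166 = 4.813
R_total = 0.7 + 0.559 + 31.1 + 4.813 + 0.436 + 0.15 = 37.76 ft²·°F·h/BTU
E = A × HDD × 24 / R = 710 × 2210 × 24 / 37.76 = 997400 BTU

997000 BTU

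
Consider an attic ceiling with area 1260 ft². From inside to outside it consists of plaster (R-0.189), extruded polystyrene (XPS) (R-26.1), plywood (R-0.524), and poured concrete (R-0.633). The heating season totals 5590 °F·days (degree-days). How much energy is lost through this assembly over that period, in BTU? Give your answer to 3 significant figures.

6160000 BTU

R_total = 0.189 + 26.1 + 0.524 + 0.633 = 27.45 ft²·°F·h/BTU
E = A × HDD × 24 / R = 1260 × 5590 × 24 / 27.45 = 6159000 BTU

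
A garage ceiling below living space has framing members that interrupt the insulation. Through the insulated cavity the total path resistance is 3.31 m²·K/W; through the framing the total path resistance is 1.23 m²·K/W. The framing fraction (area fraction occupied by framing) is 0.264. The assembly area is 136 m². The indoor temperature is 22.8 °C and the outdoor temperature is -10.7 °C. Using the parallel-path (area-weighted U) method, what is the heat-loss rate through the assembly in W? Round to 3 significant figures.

1990 W

U_eff = 0.736/3.31 + 0.264/1.23 = 0.2224 + 0.2146 = 0.437
R_eff = 1/U_eff = 2.288 m²·K/W
Q = 136 × (22.8 − (-10.7)) / 2.288 = 1991 W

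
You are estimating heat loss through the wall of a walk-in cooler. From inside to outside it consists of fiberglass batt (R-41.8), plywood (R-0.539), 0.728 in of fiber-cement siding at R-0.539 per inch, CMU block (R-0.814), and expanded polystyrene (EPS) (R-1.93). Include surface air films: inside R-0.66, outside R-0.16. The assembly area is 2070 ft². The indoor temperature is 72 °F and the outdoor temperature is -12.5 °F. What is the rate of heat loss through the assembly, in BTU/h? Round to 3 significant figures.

0.728 × 0.539 = 0.3924
R_total = 0.66 + 41.8 + 0.539 + 0.3924 + 0.814 + 1.93 + 0.16 = 46.3 ft²·°F·h/BTU
Q = A·ΔT/R = 2070 × (72 − (-12.5)) / 46.3 = 3778 BTU/h

3780 BTU/h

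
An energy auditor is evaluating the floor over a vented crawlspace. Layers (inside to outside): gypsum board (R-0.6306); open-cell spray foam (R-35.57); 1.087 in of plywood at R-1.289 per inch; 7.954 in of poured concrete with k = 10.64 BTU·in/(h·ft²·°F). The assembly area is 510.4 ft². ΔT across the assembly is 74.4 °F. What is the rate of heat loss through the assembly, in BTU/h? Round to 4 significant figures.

990.2 BTU/h

1.087 × 1.289 = 1.4011
7.954/10.64 = 0.74756
R_total = 0.6306 + 35.57 + 1.4011 + 0.74756 = 38.349 ft²·°F·h/BTU
Q = A·ΔT/R = 510.4 × 74.4 / 38.349 = 990.21 BTU/h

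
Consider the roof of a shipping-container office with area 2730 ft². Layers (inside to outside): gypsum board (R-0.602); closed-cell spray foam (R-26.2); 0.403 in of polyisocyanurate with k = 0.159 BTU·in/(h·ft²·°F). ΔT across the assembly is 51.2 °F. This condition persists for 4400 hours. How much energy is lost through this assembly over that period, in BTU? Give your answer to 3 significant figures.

0.403/0.159 = 2.535
R_total = 0.602 + 26.2 + 2.535 = 29.34 ft²·°F·h/BTU
Q = 2730 × 51.2 / 29.34 = 4765 BTU/h
E = 4765 × 4400 = 20960000 BTU

21000000 BTU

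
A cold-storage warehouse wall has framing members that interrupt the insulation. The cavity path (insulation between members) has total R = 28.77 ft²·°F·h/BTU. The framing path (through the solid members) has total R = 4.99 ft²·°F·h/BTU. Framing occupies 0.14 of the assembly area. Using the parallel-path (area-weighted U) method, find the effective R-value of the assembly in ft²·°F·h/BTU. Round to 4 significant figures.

U_eff = 0.86/28.77 + 0.14/4.99 = 0.029892 + 0.028056 = 0.057948
R_eff = 1/U_eff = 17.257 ft²·°F·h/BTU

17.26 ft²·°F·h/BTU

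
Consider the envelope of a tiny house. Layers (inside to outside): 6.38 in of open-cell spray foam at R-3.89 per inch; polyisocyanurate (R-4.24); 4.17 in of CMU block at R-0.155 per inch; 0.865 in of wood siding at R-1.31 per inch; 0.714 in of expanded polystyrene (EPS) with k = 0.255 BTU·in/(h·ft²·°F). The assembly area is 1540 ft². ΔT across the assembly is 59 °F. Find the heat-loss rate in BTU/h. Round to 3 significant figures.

6.38 × 3.89 = 24.82
4.17 × 0.155 = 0.6463
0.865 × 1.31 = 1.133
0.714/0.255 = 2.8
R_total = 24.82 + 4.24 + 0.6463 + 1.133 + 2.8 = 33.64 ft²·°F·h/BTU
Q = A·ΔT/R = 1540 × 59 / 33.64 = 2701 BTU/h

2700 BTU/h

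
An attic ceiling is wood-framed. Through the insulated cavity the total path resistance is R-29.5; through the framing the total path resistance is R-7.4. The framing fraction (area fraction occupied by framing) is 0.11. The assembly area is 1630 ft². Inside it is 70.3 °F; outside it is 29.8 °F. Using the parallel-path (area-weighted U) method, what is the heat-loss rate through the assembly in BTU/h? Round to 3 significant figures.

U_eff = 0.89/29.5 + 0.11/7.4 = 0.03017 + 0.01486 = 0.04503
R_eff = 1/U_eff = 22.21 ft²·°F·h/BTU
Q = 1630 × (70.3 − 29.8) / 22.21 = 2973 BTU/h

2970 BTU/h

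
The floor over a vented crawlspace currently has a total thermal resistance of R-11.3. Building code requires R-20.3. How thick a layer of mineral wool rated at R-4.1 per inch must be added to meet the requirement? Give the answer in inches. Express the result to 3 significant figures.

ΔR = 20.3 − 11.3 = 9 ft²·°F·h/BTU
L = ΔR / (R/in) = 9/4.1 = 2.195 in

2.20 in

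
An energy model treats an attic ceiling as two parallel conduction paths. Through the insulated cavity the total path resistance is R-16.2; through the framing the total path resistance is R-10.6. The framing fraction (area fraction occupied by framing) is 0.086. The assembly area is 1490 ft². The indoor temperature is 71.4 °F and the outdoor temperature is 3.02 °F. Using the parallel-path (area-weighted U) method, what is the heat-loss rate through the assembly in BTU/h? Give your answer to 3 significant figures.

6580 BTU/h

U_eff = 0.914/16.2 + 0.086/10.6 = 0.05642 + 0.008113 = 0.06453
R_eff = 1/U_eff = 15.5 ft²·°F·h/BTU
Q = 1490 × (71.4 − 3.02) / 15.5 = 6575 BTU/h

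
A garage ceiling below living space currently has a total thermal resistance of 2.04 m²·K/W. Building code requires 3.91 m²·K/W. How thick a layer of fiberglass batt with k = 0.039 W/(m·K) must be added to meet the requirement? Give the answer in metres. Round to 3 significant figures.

ΔR = 3.91 − 2.04 = 1.87 m²·K/W
L = ΔR × k = 1.87 × 0.039 = 0.07293 m

0.0729 m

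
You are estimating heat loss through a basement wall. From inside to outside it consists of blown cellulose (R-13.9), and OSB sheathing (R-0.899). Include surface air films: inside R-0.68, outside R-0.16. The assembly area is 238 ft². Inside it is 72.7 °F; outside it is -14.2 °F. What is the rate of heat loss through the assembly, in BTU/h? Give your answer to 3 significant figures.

1320 BTU/h

R_total = 0.68 + 13.9 + 0.899 + 0.16 = 15.64 ft²·°F·h/BTU
Q = A·ΔT/R = 238 × (72.7 − (-14.2)) / 15.64 = 1322 BTU/h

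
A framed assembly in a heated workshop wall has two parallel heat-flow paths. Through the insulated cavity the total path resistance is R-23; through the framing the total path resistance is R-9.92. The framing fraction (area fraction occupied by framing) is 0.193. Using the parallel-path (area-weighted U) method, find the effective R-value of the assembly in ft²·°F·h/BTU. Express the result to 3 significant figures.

U_eff = 0.807/23 + 0.193/9.92 = 0.03509 + 0.01946 = 0.05454
R_eff = 1/U_eff = 18.33 ft²·°F·h/BTU

18.3 ft²·°F·h/BTU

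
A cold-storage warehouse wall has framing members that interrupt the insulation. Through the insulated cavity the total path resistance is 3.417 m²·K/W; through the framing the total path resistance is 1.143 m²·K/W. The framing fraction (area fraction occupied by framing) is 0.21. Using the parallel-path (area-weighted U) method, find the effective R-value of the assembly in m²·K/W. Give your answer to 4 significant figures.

2.410 m²·K/W

U_eff = 0.79/3.417 + 0.21/1.143 = 0.2312 + 0.18373 = 0.41492
R_eff = 1/U_eff = 2.4101 m²·K/W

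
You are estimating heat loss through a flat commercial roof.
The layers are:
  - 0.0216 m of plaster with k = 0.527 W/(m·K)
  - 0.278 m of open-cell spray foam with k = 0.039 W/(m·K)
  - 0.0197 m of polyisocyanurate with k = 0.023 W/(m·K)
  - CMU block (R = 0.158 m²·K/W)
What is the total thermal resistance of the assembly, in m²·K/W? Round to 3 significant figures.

8.18 m²·K/W

0.0216/0.527 = 0.04099
0.278/0.039 = 7.128
0.0197/0.023 = 0.8565
R_total = 0.04099 + 7.128 + 0.8565 + 0.158 = 8.184 m²·K/W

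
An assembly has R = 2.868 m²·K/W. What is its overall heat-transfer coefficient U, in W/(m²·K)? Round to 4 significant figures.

0.3487 W/(m²·K)

U = 1/R = 1/2.868 = 0.34868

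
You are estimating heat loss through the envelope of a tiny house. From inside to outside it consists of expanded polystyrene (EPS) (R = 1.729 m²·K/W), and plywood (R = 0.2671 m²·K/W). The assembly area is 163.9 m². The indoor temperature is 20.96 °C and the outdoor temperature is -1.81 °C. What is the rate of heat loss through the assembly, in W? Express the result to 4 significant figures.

1870 W

R_total = 1.729 + 0.2671 = 1.9961 m²·K/W
Q = A·ΔT/R = 163.9 × (20.96 − (-1.81)) / 1.9961 = 1869.6 W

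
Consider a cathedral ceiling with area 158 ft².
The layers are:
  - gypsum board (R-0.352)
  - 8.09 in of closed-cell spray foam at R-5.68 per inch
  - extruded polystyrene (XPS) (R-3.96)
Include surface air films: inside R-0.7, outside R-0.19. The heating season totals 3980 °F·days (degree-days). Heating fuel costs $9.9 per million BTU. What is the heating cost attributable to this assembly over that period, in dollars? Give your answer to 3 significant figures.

2.92 dollars

8.09 × 5.68 = 45.95
R_total = 0.7 + 0.352 + 45.95 + 3.96 + 0.19 = 51.15 ft²·°F·h/BTU
E = A × HDD × 24 / R = 158 × 3980 × 24 / 51.15 = 295000 BTU
Cost = 295000/10⁶ × 9.9 = $2.921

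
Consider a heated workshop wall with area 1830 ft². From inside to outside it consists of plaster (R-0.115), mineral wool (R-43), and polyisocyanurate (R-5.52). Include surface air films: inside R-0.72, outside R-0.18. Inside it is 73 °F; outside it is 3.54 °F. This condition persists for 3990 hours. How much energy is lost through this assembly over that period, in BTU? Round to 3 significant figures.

R_total = 0.72 + 0.115 + 43 + 5.52 + 0.18 = 49.53 ft²·°F·h/BTU
Q = 1830 × (73 − 3.54) / 49.53 = 2566 BTU/h
E = 2566 × 3990 = 10240000 BTU

10200000 BTU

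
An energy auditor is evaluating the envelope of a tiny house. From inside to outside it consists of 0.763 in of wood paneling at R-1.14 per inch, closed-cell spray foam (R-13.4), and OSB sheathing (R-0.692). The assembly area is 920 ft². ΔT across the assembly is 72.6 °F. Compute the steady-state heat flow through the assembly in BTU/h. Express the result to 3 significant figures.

4460 BTU/h

0.763 × 1.14 = 0.8698
R_total = 0.8698 + 13.4 + 0.692 = 14.96 ft²·°F·h/BTU
Q = A·ΔT/R = 920 × 72.6 / 14.96 = 4464 BTU/h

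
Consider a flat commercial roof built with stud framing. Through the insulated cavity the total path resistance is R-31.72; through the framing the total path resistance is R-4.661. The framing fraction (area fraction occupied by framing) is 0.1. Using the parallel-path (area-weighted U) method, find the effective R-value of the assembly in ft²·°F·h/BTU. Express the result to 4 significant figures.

20.07 ft²·°F·h/BTU

U_eff = 0.9/31.72 + 0.1/4.661 = 0.028373 + 0.021455 = 0.049828
R_eff = 1/U_eff = 20.069 ft²·°F·h/BTU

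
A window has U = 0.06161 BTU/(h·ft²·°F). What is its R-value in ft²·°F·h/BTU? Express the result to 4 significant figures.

R = 1/U = 1/0.06161 = 16.231

16.23 ft²·°F·h/BTU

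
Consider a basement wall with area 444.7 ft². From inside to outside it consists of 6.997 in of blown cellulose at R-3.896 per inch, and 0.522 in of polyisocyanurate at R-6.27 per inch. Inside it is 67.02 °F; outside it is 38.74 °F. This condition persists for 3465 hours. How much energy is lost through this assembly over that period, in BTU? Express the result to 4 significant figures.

1427000 BTU

6.997 × 3.896 = 27.26
0.522 × 6.27 = 3.2729
R_total = 27.26 + 3.2729 = 30.533 ft²·°F·h/BTU
Q = 444.7 × (67.02 − 38.74) / 30.533 = 411.88 BTU/h
E = 411.88 × 3465 = 1427200 BTU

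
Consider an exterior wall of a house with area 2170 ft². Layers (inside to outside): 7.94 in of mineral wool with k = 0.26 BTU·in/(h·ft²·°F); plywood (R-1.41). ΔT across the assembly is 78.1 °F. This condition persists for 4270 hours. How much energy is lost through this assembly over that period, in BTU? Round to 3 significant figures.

7.94/0.26 = 30.54
R_total = 30.54 + 1.41 = 31.95 ft²·°F·h/BTU
Q = 2170 × 78.1 / 31.95 = 5305 BTU/h
E = 5305 × 4270 = 22650000 BTU

22700000 BTU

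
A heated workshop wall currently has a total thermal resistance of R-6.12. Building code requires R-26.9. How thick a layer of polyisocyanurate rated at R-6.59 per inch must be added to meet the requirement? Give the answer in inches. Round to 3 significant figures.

3.15 in

ΔR = 26.9 − 6.12 = 20.78 ft²·°F·h/BTU
L = ΔR / (R/in) = 20.78/6.59 = 3.153 in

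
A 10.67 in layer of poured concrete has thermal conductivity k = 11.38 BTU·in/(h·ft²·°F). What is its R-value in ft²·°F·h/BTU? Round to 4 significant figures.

0.9376 ft²·°F·h/BTU

R = L/k = 10.67/11.38 = 0.93761 ft²·°F·h/BTU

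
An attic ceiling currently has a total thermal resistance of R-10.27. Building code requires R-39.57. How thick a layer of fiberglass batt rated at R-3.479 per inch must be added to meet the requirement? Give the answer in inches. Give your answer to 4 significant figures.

8.422 in

ΔR = 39.57 − 10.27 = 29.3 ft²·°F·h/BTU
L = ΔR / (R/in) = 29.3/3.479 = 8.422 in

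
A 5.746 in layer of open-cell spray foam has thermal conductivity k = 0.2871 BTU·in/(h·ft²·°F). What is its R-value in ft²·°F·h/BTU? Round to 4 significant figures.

20.01 ft²·°F·h/BTU

R = L/k = 5.746/0.2871 = 20.014 ft²·°F·h/BTU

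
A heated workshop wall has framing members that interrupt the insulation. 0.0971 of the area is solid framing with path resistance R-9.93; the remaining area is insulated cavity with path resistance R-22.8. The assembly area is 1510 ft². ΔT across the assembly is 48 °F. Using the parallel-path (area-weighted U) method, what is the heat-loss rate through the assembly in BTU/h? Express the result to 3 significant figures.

3580 BTU/h

U_eff = 0.9029/22.8 + 0.0971/9.93 = 0.0396 + 0.009778 = 0.04938
R_eff = 1/U_eff = 20.25 ft²·°F·h/BTU
Q = 1510 × 48 / 20.25 = 3579 BTU/h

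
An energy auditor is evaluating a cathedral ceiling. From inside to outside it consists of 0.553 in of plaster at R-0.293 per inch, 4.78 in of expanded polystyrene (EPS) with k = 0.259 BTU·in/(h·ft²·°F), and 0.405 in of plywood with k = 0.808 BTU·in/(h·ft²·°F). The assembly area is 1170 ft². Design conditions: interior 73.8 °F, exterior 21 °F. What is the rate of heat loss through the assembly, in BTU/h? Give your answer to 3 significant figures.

0.553 × 0.293 = 0.162
4.78/0.259 = 18.46
0.405/0.808 = 0.5012
R_total = 0.162 + 18.46 + 0.5012 = 19.12 ft²·°F·h/BTU
Q = A·ΔT/R = 1170 × (73.8 − 21) / 19.12 = 3231 BTU/h

3230 BTU/h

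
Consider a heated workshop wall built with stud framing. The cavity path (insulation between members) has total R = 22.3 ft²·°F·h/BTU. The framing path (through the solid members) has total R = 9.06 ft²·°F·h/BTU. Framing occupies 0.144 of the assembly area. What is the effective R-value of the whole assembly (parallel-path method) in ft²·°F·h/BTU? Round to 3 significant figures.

U_eff = 0.856/22.3 + 0.144/9.06 = 0.03839 + 0.01589 = 0.05428
R_eff = 1/U_eff = 18.42 ft²·°F·h/BTU

18.4 ft²·°F·h/BTU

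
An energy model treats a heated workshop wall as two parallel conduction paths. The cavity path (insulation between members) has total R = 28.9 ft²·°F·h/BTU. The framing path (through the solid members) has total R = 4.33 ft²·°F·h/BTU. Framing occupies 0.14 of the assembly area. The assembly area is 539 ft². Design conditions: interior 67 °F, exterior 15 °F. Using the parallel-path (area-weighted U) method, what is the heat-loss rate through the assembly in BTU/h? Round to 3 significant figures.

U_eff = 0.86/28.9 + 0.14/4.33 = 0.02976 + 0.03233 = 0.06209
R_eff = 1/U_eff = 16.11 ft²·°F·h/BTU
Q = 539 × (67 − 15) / 16.11 = 1740 BTU/h

1740 BTU/h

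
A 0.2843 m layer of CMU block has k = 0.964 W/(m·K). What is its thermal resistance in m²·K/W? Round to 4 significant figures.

0.2949 m²·K/W

R = L/k = 0.2843/0.964 = 0.29492 m²·K/W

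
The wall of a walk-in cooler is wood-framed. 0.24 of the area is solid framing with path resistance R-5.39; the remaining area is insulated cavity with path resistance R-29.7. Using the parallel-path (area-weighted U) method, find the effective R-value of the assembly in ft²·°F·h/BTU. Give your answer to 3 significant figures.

U_eff = 0.76/29.7 + 0.24/5.39 = 0.02559 + 0.04453 = 0.07012
R_eff = 1/U_eff = 14.26 ft²·°F·h/BTU

14.3 ft²·°F·h/BTU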